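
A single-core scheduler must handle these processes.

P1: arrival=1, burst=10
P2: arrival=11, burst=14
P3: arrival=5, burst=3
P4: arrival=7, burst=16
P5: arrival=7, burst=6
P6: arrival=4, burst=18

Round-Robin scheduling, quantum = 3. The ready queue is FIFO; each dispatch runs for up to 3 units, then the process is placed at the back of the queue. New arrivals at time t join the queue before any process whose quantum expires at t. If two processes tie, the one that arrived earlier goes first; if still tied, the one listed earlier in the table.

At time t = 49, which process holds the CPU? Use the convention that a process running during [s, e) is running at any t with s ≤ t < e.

Timeline: | idle 0-1 | P1 1-4 | P6 4-7 | P1 7-10 | P3 10-13 | P4 13-16 | P5 16-19 | P6 19-22 | P1 22-25 | P2 25-28 | P4 28-31 | P5 31-34 | P6 34-37 | P1 37-38 | P2 38-41 | P4 41-44 | P6 44-47 | P2 47-50 | P4 50-53 | P6 53-56 | P2 56-59 | P4 59-62 | P6 62-65 | P2 65-67 | P4 67-68 |
Completion: P1=38  P2=67  P3=13  P4=68  P5=34  P6=65

P2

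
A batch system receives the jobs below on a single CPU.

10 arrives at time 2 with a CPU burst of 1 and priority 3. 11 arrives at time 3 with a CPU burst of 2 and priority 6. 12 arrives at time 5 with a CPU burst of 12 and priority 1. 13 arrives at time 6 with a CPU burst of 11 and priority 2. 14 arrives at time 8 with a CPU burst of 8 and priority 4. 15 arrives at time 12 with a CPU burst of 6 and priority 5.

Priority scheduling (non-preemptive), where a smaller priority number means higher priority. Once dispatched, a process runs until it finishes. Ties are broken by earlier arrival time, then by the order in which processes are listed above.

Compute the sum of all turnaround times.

95

Schedule: | idle 0-2 | 10 2-3 | 11 3-5 | 12 5-17 | 13 17-28 | 14 28-36 | 15 36-42 |
Completion: 10=3  11=5  12=17  13=28  14=36  15=42
Turnaround = completion − arrival: 10=1, 11=2, 12=12, 13=22, 14=28, 15=30
Total turnaround = 1 + 2 + 12 + 22 + 28 + 30 = 95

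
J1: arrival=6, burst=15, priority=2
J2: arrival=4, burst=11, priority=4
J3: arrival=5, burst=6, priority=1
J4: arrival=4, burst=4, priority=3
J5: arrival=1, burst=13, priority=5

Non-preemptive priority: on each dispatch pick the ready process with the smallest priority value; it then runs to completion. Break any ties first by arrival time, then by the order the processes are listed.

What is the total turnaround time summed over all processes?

Schedule: | idle 0-1 | J5 1-14 | J3 14-20 | J1 20-35 | J4 35-39 | J2 39-50 |
Completion: J1=35  J2=50  J3=20  J4=39  J5=14
Turnaround (C−A): J1=29  J2=46  J3=15  J4=35  J5=13
Turnaround = completion − arrival: J1=29, J2=46, J3=15, J4=35, J5=13
Total turnaround = 29 + 46 + 15 + 35 + 13 = 138

138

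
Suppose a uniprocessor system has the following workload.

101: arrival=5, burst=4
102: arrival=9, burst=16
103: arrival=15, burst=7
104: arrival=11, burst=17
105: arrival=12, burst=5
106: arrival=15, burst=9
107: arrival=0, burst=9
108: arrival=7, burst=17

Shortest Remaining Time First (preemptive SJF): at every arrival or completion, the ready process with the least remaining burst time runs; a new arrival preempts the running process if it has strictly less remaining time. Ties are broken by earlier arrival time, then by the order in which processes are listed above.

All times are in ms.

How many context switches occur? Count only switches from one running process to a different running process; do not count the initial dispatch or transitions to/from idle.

7

Gantt: | 107 0-9 | 101 9-13 | 105 13-18 | 103 18-25 | 106 25-34 | 102 34-50 | 108 50-67 | 104 67-84 |
Completion: 101=13  102=50  103=25  104=84  105=18  106=34  107=9  108=67
Turnaround (C−A): 101=8  102=41  103=10  104=73  105=6  106=19  107=9  108=60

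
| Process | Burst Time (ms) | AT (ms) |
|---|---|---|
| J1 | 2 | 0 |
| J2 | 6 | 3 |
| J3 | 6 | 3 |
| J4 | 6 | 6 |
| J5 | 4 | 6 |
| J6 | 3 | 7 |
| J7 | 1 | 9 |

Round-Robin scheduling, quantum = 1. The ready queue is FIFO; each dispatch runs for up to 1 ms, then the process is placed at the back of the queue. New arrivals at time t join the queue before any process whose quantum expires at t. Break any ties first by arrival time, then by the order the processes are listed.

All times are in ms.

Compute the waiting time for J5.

Timeline: | J1 0-2 | idle 2-3 | J2 3-4 | J3 4-5 | J2 5-6 | J3 6-7 | J4 7-8 | J5 8-9 | J2 9-10 | J6 10-11 | J3 11-12 | J4 12-13 | J7 13-14 | J5 14-15 | J2 15-16 | J6 16-17 | J3 17-18 | J4 18-19 | J5 19-20 | J2 20-21 | J6 21-22 | J3 22-23 | J4 23-24 | J5 24-25 | J2 25-26 | J3 26-27 | J4 27-29 |
Completion: J1=2  J2=26  J3=27  J4=29  J5=25  J6=22  J7=14
Waiting(J5) = turnaround − burst = 19 − 4 = 15

15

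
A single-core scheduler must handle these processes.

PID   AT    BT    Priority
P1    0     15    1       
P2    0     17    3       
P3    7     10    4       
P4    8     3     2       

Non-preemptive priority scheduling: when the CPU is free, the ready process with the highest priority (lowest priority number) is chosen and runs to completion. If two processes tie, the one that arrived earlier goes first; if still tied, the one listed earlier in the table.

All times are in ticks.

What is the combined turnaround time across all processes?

98

Gantt: | P1 0-15 | P4 15-18 | P2 18-35 | P3 35-45 |
Completion: P1=15  P2=35  P3=45  P4=18
Turnaround (C−A): P1=15  P2=35  P3=38  P4=10
Turnaround = completion − arrival: P1=15, P2=35, P3=38, P4=10
Total turnaround = 15 + 35 + 38 + 10 = 98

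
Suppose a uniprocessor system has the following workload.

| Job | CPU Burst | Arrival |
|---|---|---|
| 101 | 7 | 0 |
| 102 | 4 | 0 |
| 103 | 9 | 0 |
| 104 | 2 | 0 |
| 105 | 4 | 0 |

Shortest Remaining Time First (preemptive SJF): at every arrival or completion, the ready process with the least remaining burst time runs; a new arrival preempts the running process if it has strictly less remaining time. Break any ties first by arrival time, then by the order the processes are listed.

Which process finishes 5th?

103

Gantt: | 104 0-2 | 102 2-6 | 105 6-10 | 101 10-17 | 103 17-26 |
Completion: 101=17  102=6  103=26  104=2  105=10
Finish order: 104 → 102 → 105 → 101 → 103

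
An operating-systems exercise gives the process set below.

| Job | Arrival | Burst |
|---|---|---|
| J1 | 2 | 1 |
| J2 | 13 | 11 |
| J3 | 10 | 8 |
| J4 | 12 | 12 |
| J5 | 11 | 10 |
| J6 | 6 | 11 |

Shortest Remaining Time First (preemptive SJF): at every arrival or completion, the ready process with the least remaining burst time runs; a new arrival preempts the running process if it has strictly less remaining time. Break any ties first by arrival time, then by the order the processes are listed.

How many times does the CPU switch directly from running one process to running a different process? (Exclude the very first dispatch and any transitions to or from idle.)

4

Timeline: | idle 0-2 | J1 2-3 | idle 3-6 | J6 6-17 | J3 17-25 | J5 25-35 | J2 35-46 | J4 46-58 |
Completion: J1=3  J2=46  J3=25  J4=58  J5=35  J6=17
Turnaround (C−A): J1=1  J2=33  J3=15  J4=46  J5=24  J6=11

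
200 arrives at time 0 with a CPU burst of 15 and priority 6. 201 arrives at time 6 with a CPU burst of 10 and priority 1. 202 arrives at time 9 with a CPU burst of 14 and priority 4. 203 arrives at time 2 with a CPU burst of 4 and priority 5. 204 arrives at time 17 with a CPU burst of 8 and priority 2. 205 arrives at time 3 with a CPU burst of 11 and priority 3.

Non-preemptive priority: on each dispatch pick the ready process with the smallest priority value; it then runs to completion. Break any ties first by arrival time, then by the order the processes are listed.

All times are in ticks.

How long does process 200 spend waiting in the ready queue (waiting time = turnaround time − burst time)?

Timeline: | 200 0-15 | 201 15-25 | 204 25-33 | 205 33-44 | 202 44-58 | 203 58-62 |
Completion: 200=15  201=25  202=58  203=62  204=33  205=44
Waiting(200) = turnaround − burst = 15 − 15 = 0

0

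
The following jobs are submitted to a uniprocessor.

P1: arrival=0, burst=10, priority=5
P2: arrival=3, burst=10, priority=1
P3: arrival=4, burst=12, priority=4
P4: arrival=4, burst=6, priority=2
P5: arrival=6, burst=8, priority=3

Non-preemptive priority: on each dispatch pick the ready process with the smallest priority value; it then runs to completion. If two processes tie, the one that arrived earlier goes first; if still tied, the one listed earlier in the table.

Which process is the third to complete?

Schedule: | P1 0-10 | P2 10-20 | P4 20-26 | P5 26-34 | P3 34-46 |
Completion: P1=10  P2=20  P3=46  P4=26  P5=34
Finish order: P1 → P2 → P4 → P5 → P3

P4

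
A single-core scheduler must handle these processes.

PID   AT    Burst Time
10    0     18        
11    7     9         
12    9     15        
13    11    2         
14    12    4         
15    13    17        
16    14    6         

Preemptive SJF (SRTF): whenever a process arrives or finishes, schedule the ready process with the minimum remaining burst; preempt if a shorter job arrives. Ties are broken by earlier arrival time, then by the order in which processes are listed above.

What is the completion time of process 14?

17

Gantt: | 10 0-7 | 11 7-11 | 13 11-13 | 14 13-17 | 11 17-22 | 16 22-28 | 10 28-39 | 12 39-54 | 15 54-71 |
Completion: 10=39  11=22  12=54  13=13  14=17  15=71  16=28
Turnaround (C−A): 10=39  11=15  12=45  13=2  14=5  15=58  16=14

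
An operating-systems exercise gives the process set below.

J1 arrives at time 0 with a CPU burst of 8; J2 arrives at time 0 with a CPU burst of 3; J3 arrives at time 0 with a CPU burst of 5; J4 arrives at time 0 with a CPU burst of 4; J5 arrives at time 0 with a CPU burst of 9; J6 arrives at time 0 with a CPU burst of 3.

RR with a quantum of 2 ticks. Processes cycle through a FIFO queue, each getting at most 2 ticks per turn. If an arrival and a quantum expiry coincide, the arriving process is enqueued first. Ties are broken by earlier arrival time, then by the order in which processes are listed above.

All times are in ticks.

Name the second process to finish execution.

Schedule: | J1 0-2 | J2 2-4 | J3 4-6 | J4 6-8 | J5 8-10 | J6 10-12 | J1 12-14 | J2 14-15 | J3 15-17 | J4 17-19 | J5 19-21 | J6 21-22 | J1 22-24 | J3 24-25 | J5 25-27 | J1 27-29 | J5 29-32 |
Completion: J1=29  J2=15  J3=25  J4=19  J5=32  J6=22
Turnaround (C−A): J1=29  J2=15  J3=25  J4=19  J5=32  J6=22
Finish order: J2 → J4 → J6 → J3 → J1 → J5

J4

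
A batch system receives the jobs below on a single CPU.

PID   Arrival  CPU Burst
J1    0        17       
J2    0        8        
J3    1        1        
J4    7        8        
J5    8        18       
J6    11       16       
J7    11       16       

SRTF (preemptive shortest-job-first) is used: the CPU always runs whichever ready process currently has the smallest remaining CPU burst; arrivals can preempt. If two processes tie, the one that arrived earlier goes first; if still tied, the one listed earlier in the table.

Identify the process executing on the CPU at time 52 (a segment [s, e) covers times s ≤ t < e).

J1

Gantt: | J2 0-1 | J3 1-2 | J2 2-9 | J4 9-17 | J6 17-33 | J7 33-49 | J1 49-66 | J5 66-84 |
Completion: J1=66  J2=9  J3=2  J4=17  J5=84  J6=33  J7=49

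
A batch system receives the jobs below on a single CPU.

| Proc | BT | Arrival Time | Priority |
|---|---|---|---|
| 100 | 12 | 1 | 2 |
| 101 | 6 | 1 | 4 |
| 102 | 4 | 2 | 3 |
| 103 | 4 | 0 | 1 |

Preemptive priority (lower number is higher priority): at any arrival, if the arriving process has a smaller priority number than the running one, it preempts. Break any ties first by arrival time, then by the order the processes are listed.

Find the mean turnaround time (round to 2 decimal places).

Timeline: | 103 0-4 | 100 4-16 | 102 16-20 | 101 20-26 |
Completion: 100=16  101=26  102=20  103=4
Turnaround times: 100=15, 101=25, 102=18, 103=4
Average turnaround = (15+25+18+4) / 4 = 62/4 = 15.50

15.50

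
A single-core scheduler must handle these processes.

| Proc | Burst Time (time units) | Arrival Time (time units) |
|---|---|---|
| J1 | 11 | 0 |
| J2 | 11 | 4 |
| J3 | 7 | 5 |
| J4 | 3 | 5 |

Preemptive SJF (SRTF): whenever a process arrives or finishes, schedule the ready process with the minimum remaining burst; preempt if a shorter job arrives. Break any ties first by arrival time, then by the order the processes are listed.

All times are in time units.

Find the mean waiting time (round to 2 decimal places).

Schedule: | J1 0-5 | J4 5-8 | J1 8-14 | J3 14-21 | J2 21-32 |
Completion: J1=14  J2=32  J3=21  J4=8
Waiting times: J1=3, J2=17, J3=9, J4=0
Average waiting = (3+17+9+0) / 4 = 29/4 = 7.25

7.25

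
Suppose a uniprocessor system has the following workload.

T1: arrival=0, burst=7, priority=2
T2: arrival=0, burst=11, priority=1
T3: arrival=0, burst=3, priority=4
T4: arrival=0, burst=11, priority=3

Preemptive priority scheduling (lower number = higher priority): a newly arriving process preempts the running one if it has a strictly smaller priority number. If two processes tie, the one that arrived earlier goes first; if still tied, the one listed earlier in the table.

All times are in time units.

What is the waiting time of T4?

Gantt: | T2 0-11 | T1 11-18 | T4 18-29 | T3 29-32 |
Completion: T1=18  T2=11  T3=32  T4=29
Turnaround (C−A): T1=18  T2=11  T3=32  T4=29
Waiting(T4) = turnaround − burst = 29 − 11 = 18

18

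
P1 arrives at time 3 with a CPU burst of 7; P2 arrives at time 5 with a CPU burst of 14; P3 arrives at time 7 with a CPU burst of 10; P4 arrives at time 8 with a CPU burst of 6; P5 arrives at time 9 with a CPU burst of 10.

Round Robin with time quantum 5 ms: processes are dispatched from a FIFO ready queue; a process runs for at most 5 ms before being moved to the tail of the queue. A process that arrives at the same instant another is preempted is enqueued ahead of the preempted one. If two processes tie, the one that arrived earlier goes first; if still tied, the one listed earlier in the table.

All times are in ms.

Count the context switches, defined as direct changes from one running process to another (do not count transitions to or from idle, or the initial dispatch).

10

Timeline: | idle 0-3 | P1 3-8 | P2 8-13 | P3 13-18 | P4 18-23 | P1 23-25 | P5 25-30 | P2 30-35 | P3 35-40 | P4 40-41 | P5 41-46 | P2 46-50 |
Completion: P1=25  P2=50  P3=40  P4=41  P5=46
Turnaround (C−A): P1=22  P2=45  P3=33  P4=33  P5=37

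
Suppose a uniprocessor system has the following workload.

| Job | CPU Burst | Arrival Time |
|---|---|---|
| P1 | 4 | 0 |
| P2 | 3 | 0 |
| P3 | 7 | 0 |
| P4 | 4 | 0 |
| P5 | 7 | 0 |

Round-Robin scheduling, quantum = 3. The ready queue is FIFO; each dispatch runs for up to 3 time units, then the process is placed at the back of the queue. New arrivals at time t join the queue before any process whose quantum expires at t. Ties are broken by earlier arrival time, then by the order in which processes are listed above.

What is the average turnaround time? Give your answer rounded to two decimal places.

Timeline: | P1 0-3 | P2 3-6 | P3 6-9 | P4 9-12 | P5 12-15 | P1 15-16 | P3 16-19 | P4 19-20 | P5 20-23 | P3 23-24 | P5 24-25 |
Completion: P1=16  P2=6  P3=24  P4=20  P5=25
Turnaround (C−A): P1=16  P2=6  P3=24  P4=20  P5=25
Turnaround times: P1=16, P2=6, P3=24, P4=20, P5=25
Average turnaround = (16+6+24+20+25) / 5 = 91/5 = 18.20

18.20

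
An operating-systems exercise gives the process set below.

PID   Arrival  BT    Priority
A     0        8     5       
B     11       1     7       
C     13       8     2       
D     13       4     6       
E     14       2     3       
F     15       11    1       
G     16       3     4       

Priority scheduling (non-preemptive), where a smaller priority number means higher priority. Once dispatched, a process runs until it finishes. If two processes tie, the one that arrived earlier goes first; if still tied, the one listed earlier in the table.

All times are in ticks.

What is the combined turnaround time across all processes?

103

Gantt: | A 0-8 | idle 8-11 | B 11-12 | idle 12-13 | C 13-21 | F 21-32 | E 32-34 | G 34-37 | D 37-41 |
Completion: A=8  B=12  C=21  D=41  E=34  F=32  G=37
Turnaround (C−A): A=8  B=1  C=8  D=28  E=20  F=17  G=21
Turnaround = completion − arrival: A=8, B=1, C=8, D=28, E=20, F=17, G=21
Total turnaround = 8 + 1 + 8 + 28 + 20 + 17 + 21 = 103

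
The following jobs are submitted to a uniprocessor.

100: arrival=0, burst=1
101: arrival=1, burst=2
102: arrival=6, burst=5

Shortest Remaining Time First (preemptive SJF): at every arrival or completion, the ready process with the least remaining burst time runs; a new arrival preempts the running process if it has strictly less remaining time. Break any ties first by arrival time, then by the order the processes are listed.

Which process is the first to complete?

Schedule: | 100 0-1 | 101 1-3 | idle 3-6 | 102 6-11 |
Completion: 100=1  101=3  102=11
Finish order: 100 → 101 → 102

100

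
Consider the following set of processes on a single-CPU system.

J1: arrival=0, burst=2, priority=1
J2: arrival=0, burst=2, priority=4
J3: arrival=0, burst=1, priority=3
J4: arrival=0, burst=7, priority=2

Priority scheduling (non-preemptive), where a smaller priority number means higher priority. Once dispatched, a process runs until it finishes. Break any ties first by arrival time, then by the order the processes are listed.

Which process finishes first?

J1

Timeline: | J1 0-2 | J4 2-9 | J3 9-10 | J2 10-12 |
Completion: J1=2  J2=12  J3=10  J4=9
Turnaround (C−A): J1=2  J2=12  J3=10  J4=9
Finish order: J1 → J4 → J3 → J2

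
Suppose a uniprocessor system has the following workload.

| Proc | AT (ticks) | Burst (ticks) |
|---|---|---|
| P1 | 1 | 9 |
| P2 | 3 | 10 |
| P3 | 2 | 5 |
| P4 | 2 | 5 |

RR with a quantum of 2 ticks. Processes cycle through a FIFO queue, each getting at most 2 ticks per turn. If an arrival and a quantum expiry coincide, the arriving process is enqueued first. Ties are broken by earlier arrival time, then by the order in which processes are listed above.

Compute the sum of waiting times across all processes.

Timeline: | idle 0-1 | P1 1-3 | P3 3-5 | P4 5-7 | P2 7-9 | P1 9-11 | P3 11-13 | P4 13-15 | P2 15-17 | P1 17-19 | P3 19-20 | P4 20-21 | P2 21-23 | P1 23-25 | P2 25-27 | P1 27-28 | P2 28-30 |
Completion: P1=28  P2=30  P3=20  P4=21
Turnaround (C−A): P1=27  P2=27  P3=18  P4=19
Waiting = turnaround − burst: P1=18, P2=17, P3=13, P4=14
Total waiting = 18 + 17 + 13 + 14 = 62

62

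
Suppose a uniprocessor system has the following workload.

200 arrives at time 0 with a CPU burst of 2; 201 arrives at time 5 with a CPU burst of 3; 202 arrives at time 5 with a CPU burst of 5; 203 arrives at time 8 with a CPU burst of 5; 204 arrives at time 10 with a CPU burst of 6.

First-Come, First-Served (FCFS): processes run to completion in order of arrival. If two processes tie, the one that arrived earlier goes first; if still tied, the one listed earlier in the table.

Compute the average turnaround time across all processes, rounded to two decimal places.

7.40

Schedule: | 200 0-2 | idle 2-5 | 201 5-8 | 202 8-13 | 203 13-18 | 204 18-24 |
Completion: 200=2  201=8  202=13  203=18  204=24
Turnaround (C−A): 200=2  201=3  202=8  203=10  204=14
Turnaround times: 200=2, 201=3, 202=8, 203=10, 204=14
Average turnaround = (2+3+8+10+14) / 5 = 37/5 = 7.40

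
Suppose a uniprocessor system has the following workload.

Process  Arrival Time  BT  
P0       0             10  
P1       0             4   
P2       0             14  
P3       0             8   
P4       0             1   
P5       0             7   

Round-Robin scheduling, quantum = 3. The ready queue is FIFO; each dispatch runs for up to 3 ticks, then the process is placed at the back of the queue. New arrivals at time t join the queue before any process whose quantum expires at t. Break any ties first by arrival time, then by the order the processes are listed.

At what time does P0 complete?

Schedule: | P0 0-3 | P1 3-6 | P2 6-9 | P3 9-12 | P4 12-13 | P5 13-16 | P0 16-19 | P1 19-20 | P2 20-23 | P3 23-26 | P5 26-29 | P0 29-32 | P2 32-35 | P3 35-37 | P5 37-38 | P0 38-39 | P2 39-44 |
Completion: P0=39  P1=20  P2=44  P3=37  P4=13  P5=38
Turnaround (C−A): P0=39  P1=20  P2=44  P3=37  P4=13  P5=38

39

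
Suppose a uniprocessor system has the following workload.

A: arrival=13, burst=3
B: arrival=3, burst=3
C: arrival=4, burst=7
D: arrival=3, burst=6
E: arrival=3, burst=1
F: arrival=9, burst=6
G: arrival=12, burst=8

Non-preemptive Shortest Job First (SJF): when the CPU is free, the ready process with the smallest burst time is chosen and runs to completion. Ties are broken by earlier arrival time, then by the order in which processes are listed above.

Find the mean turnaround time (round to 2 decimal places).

11.57

Gantt: | idle 0-3 | E 3-4 | B 4-7 | D 7-13 | A 13-16 | F 16-22 | C 22-29 | G 29-37 |
Completion: A=16  B=7  C=29  D=13  E=4  F=22  G=37
Turnaround (C−A): A=3  B=4  C=25  D=10  E=1  F=13  G=25
Turnaround times: A=3, B=4, C=25, D=10, E=1, F=13, G=25
Average turnaround = (3+4+25+10+1+13+25) / 7 = 81/7 = 11.57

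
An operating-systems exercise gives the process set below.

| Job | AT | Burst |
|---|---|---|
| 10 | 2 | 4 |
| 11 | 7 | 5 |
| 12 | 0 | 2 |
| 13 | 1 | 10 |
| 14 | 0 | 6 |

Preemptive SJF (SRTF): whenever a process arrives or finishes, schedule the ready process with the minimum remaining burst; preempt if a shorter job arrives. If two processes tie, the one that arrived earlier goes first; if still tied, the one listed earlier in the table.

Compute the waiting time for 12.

Timeline: | 12 0-2 | 10 2-6 | 14 6-12 | 11 12-17 | 13 17-27 |
Completion: 10=6  11=17  12=2  13=27  14=12
Waiting(12) = turnaround − burst = 2 − 2 = 0

0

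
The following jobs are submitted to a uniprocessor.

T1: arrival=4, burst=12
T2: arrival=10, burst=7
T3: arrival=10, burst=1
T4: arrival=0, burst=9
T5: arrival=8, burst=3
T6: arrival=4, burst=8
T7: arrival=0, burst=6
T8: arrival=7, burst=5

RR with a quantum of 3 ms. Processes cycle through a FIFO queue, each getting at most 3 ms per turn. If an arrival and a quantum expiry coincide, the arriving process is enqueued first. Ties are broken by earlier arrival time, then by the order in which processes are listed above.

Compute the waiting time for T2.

Gantt: | T4 0-3 | T7 3-6 | T4 6-9 | T1 9-12 | T6 12-15 | T7 15-18 | T8 18-21 | T5 21-24 | T4 24-27 | T2 27-30 | T3 30-31 | T1 31-34 | T6 34-37 | T8 37-39 | T2 39-42 | T1 42-45 | T6 45-47 | T2 47-48 | T1 48-51 |
Completion: T1=51  T2=48  T3=31  T4=27  T5=24  T6=47  T7=18  T8=39
Turnaround (C−A): T1=47  T2=38  T3=21  T4=27  T5=16  T6=43  T7=18  T8=32
Waiting(T2) = turnaround − burst = 38 − 7 = 31

31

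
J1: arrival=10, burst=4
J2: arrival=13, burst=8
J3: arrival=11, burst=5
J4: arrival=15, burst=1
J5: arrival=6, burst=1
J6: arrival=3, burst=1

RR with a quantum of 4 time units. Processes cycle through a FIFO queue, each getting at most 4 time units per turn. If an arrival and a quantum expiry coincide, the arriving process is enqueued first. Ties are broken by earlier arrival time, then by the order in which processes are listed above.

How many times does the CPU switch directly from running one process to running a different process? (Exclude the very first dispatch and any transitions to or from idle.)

Gantt: | idle 0-3 | J6 3-4 | idle 4-6 | J5 6-7 | idle 7-10 | J1 10-14 | J3 14-18 | J2 18-22 | J4 22-23 | J3 23-24 | J2 24-28 |
Completion: J1=14  J2=28  J3=24  J4=23  J5=7  J6=4

5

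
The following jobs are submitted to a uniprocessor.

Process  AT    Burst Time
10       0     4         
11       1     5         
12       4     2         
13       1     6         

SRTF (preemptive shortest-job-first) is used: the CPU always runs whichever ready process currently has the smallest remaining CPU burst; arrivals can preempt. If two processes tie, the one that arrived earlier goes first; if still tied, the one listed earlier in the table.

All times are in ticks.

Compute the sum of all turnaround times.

Timeline: | 10 0-4 | 12 4-6 | 11 6-11 | 13 11-17 |
Completion: 10=4  11=11  12=6  13=17
Turnaround = completion − arrival: 10=4, 11=10, 12=2, 13=16
Total turnaround = 4 + 10 + 2 + 16 = 32

32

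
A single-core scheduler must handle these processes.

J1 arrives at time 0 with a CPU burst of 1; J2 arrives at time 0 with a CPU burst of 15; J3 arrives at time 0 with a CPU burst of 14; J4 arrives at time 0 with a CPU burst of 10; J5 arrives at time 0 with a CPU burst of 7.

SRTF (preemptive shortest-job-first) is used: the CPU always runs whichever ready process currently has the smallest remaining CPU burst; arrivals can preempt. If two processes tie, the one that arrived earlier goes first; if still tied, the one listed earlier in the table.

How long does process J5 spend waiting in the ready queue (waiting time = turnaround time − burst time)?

1

Schedule: | J1 0-1 | J5 1-8 | J4 8-18 | J3 18-32 | J2 32-47 |
Completion: J1=1  J2=47  J3=32  J4=18  J5=8
Turnaround (C−A): J1=1  J2=47  J3=32  J4=18  J5=8
Waiting(J5) = turnaround − burst = 8 − 7 = 1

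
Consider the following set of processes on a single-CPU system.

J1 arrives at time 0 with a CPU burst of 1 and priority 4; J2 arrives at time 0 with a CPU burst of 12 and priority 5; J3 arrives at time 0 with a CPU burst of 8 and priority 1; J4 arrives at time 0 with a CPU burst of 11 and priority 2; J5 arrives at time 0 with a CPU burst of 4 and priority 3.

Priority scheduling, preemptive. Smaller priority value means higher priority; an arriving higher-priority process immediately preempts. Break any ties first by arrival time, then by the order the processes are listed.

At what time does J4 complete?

Schedule: | J3 0-8 | J4 8-19 | J5 19-23 | J1 23-24 | J2 24-36 |
Completion: J1=24  J2=36  J3=8  J4=19  J5=23

19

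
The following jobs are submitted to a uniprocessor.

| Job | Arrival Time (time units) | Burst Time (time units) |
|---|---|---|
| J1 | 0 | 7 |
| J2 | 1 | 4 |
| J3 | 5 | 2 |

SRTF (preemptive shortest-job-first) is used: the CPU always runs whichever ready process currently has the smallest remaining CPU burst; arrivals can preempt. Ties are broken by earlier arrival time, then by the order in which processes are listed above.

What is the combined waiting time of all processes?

6

Schedule: | J1 0-1 | J2 1-5 | J3 5-7 | J1 7-13 |
Completion: J1=13  J2=5  J3=7
Waiting = turnaround − burst: J1=6, J2=0, J3=0
Total waiting = 6 + 0 + 0 = 6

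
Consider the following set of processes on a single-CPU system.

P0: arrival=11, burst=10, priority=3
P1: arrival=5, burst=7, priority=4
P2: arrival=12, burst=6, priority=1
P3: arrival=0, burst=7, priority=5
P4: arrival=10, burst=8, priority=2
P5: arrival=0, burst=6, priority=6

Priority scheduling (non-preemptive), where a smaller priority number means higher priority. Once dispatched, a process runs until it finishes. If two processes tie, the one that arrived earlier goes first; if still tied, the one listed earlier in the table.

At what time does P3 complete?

Timeline: | P3 0-7 | P1 7-14 | P2 14-20 | P4 20-28 | P0 28-38 | P5 38-44 |
Completion: P0=38  P1=14  P2=20  P3=7  P4=28  P5=44
Turnaround (C−A): P0=27  P1=9  P2=8  P3=7  P4=18  P5=44

7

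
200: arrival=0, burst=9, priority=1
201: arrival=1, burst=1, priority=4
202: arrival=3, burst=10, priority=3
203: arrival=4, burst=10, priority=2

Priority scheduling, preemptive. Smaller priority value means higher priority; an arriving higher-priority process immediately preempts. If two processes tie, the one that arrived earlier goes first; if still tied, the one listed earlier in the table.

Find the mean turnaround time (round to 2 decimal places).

Gantt: | 200 0-9 | 203 9-19 | 202 19-29 | 201 29-30 |
Completion: 200=9  201=30  202=29  203=19
Turnaround times: 200=9, 201=29, 202=26, 203=15
Average turnaround = (9+29+26+15) / 4 = 79/4 = 19.75

19.75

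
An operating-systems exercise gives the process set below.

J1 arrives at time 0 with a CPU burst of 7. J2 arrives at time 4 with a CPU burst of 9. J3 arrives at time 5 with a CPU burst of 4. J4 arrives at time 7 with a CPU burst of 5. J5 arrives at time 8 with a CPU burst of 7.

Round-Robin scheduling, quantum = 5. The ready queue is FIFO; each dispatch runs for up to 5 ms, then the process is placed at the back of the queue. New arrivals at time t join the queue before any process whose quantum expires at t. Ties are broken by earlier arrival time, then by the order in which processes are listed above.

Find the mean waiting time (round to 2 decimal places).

11.40

Timeline: | J1 0-5 | J2 5-10 | J3 10-14 | J1 14-16 | J4 16-21 | J5 21-26 | J2 26-30 | J5 30-32 |
Completion: J1=16  J2=30  J3=14  J4=21  J5=32
Turnaround (C−A): J1=16  J2=26  J3=9  J4=14  J5=24
Waiting times: J1=9, J2=17, J3=5, J4=9, J5=17
Average waiting = (9+17+5+9+17) / 5 = 57/5 = 11.40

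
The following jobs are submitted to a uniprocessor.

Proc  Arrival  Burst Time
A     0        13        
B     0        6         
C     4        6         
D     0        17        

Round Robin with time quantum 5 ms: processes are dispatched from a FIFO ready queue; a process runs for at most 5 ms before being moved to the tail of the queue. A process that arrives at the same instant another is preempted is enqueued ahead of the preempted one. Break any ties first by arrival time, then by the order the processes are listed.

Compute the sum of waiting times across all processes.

Timeline: | A 0-5 | B 5-10 | D 10-15 | C 15-20 | A 20-25 | B 25-26 | D 26-31 | C 31-32 | A 32-35 | D 35-42 |
Completion: A=35  B=26  C=32  D=42
Waiting = turnaround − burst: A=22, B=20, C=22, D=25
Total waiting = 22 + 20 + 22 + 25 = 89

89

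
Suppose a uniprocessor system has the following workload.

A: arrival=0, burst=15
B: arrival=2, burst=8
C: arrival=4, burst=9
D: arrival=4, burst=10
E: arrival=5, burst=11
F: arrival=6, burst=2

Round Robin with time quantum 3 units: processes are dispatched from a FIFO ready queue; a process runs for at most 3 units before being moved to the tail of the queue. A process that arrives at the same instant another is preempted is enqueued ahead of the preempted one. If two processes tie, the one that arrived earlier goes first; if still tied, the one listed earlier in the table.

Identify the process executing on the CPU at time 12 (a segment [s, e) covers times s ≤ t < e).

D

Schedule: | A 0-3 | B 3-6 | A 6-9 | C 9-12 | D 12-15 | E 15-18 | F 18-20 | B 20-23 | A 23-26 | C 26-29 | D 29-32 | E 32-35 | B 35-37 | A 37-40 | C 40-43 | D 43-46 | E 46-49 | A 49-52 | D 52-53 | E 53-55 |
Completion: A=52  B=37  C=43  D=53  E=55  F=20
Turnaround (C−A): A=52  B=35  C=39  D=49  E=50  F=14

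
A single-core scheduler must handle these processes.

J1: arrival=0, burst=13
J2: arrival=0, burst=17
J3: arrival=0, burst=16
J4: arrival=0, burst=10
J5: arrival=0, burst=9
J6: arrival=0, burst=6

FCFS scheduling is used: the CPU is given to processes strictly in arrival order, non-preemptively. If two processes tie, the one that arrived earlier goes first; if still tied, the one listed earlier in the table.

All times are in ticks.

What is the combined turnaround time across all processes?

281

Gantt: | J1 0-13 | J2 13-30 | J3 30-46 | J4 46-56 | J5 56-65 | J6 65-71 |
Completion: J1=13  J2=30  J3=46  J4=56  J5=65  J6=71
Turnaround = completion − arrival: J1=13, J2=30, J3=46, J4=56, J5=65, J6=71
Total turnaround = 13 + 30 + 46 + 56 + 65 + 71 = 281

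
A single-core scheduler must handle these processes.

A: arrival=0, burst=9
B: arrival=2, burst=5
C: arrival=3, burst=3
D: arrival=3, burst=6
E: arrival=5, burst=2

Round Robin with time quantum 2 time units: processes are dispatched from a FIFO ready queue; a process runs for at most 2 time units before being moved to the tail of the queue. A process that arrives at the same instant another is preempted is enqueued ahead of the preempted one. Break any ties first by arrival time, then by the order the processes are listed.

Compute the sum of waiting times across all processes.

62

Timeline: | A 0-2 | B 2-4 | A 4-6 | C 6-8 | D 8-10 | B 10-12 | E 12-14 | A 14-16 | C 16-17 | D 17-19 | B 19-20 | A 20-22 | D 22-24 | A 24-25 |
Completion: A=25  B=20  C=17  D=24  E=14
Turnaround (C−A): A=25  B=18  C=14  D=21  E=9
Waiting = turnaround − burst: A=16, B=13, C=11, D=15, E=7
Total waiting = 16 + 13 + 11 + 15 + 7 = 62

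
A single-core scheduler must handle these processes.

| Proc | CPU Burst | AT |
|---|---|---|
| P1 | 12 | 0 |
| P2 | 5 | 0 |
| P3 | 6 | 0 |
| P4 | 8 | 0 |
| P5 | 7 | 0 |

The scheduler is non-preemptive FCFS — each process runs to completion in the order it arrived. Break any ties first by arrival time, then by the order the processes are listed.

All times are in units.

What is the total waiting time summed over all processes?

83

Gantt: | P1 0-12 | P2 12-17 | P3 17-23 | P4 23-31 | P5 31-38 |
Completion: P1=12  P2=17  P3=23  P4=31  P5=38
Waiting = turnaround − burst: P1=0, P2=12, P3=17, P4=23, P5=31
Total waiting = 0 + 12 + 17 + 23 + 31 = 83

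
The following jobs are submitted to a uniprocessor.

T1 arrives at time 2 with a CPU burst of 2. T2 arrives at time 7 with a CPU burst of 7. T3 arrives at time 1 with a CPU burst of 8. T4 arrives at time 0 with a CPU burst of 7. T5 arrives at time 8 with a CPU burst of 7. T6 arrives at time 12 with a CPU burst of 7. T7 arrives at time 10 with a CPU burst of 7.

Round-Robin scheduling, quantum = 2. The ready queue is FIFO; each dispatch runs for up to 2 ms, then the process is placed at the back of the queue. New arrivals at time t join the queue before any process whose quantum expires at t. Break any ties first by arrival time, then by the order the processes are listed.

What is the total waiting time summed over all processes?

Schedule: | T4 0-2 | T3 2-4 | T1 4-6 | T4 6-8 | T3 8-10 | T2 10-12 | T5 12-14 | T4 14-16 | T7 16-18 | T3 18-20 | T6 20-22 | T2 22-24 | T5 24-26 | T4 26-27 | T7 27-29 | T3 29-31 | T6 31-33 | T2 33-35 | T5 35-37 | T7 37-39 | T6 39-41 | T2 41-42 | T5 42-43 | T7 43-44 | T6 44-45 |
Completion: T1=6  T2=42  T3=31  T4=27  T5=43  T6=45  T7=44
Waiting = turnaround − burst: T1=2, T2=28, T3=22, T4=20, T5=28, T6=26, T7=27
Total waiting = 2 + 28 + 22 + 20 + 28 + 26 + 27 = 153

153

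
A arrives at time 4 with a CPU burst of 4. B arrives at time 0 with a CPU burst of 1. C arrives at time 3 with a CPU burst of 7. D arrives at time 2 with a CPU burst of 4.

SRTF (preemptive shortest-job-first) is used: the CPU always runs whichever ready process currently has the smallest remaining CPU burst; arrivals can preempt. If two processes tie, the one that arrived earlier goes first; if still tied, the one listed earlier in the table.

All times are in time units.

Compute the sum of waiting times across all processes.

Schedule: | B 0-1 | idle 1-2 | D 2-6 | A 6-10 | C 10-17 |
Completion: A=10  B=1  C=17  D=6
Turnaround (C−A): A=6  B=1  C=14  D=4
Waiting = turnaround − burst: A=2, B=0, C=7, D=0
Total waiting = 2 + 0 + 7 + 0 = 9

9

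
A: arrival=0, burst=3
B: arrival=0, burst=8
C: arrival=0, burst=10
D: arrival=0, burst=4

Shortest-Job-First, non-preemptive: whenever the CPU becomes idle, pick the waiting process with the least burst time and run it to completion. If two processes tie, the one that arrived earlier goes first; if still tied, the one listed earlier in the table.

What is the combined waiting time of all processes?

25

Schedule: | A 0-3 | D 3-7 | B 7-15 | C 15-25 |
Completion: A=3  B=15  C=25  D=7
Waiting = turnaround − burst: A=0, B=7, C=15, D=3
Total waiting = 0 + 7 + 15 + 3 = 25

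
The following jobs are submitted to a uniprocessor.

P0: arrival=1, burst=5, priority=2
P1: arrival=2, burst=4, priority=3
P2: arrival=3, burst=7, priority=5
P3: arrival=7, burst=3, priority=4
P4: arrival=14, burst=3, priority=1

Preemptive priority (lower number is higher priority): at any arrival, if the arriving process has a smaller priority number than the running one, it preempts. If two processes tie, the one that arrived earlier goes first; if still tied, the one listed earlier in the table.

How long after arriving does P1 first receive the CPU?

4

Timeline: | idle 0-1 | P0 1-6 | P1 6-10 | P3 10-13 | P2 13-14 | P4 14-17 | P2 17-23 |
Completion: P0=6  P1=10  P2=23  P3=13  P4=17
Response(P1) = first start − arrival = 6 − 2 = 4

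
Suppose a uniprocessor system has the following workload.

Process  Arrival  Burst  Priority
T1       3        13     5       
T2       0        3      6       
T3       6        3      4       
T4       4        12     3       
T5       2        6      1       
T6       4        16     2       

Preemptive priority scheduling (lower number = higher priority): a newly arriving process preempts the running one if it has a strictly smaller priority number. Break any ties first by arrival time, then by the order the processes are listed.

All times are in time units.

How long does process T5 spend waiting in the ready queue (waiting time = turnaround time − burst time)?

0

Schedule: | T2 0-2 | T5 2-8 | T6 8-24 | T4 24-36 | T3 36-39 | T1 39-52 | T2 52-53 |
Completion: T1=52  T2=53  T3=39  T4=36  T5=8  T6=24
Waiting(T5) = turnaround − burst = 6 − 6 = 0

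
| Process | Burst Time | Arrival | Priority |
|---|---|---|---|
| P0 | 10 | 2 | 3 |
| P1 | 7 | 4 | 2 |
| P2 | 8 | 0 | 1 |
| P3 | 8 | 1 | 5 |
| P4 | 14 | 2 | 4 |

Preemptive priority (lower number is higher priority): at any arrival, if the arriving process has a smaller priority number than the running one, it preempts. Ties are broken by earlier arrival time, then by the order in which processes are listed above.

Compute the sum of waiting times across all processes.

78

Gantt: | P2 0-8 | P1 8-15 | P0 15-25 | P4 25-39 | P3 39-47 |
Completion: P0=25  P1=15  P2=8  P3=47  P4=39
Waiting = turnaround − burst: P0=13, P1=4, P2=0, P3=38, P4=23
Total waiting = 13 + 4 + 0 + 38 + 23 = 78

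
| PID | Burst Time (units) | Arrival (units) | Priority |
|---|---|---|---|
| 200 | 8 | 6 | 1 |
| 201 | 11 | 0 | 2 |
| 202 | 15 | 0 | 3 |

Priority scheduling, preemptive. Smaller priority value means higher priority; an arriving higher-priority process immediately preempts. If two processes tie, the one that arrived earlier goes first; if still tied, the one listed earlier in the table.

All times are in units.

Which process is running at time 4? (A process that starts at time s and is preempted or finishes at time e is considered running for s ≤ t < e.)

Schedule: | 201 0-6 | 200 6-14 | 201 14-19 | 202 19-34 |
Completion: 200=14  201=19  202=34
Turnaround (C−A): 200=8  201=19  202=34

201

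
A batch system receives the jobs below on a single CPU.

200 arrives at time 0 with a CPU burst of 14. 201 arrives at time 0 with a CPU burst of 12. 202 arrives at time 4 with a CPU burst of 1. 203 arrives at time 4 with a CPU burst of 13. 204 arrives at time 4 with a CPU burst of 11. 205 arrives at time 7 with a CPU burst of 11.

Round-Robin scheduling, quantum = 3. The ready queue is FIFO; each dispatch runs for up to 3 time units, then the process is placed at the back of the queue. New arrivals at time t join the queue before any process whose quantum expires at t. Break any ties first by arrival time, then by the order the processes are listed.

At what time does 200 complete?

Timeline: | 200 0-3 | 201 3-6 | 200 6-9 | 202 9-10 | 203 10-13 | 204 13-16 | 201 16-19 | 205 19-22 | 200 22-25 | 203 25-28 | 204 28-31 | 201 31-34 | 205 34-37 | 200 37-40 | 203 40-43 | 204 43-46 | 201 46-49 | 205 49-52 | 200 52-54 | 203 54-57 | 204 57-59 | 205 59-61 | 203 61-62 |
Completion: 200=54  201=49  202=10  203=62  204=59  205=61

54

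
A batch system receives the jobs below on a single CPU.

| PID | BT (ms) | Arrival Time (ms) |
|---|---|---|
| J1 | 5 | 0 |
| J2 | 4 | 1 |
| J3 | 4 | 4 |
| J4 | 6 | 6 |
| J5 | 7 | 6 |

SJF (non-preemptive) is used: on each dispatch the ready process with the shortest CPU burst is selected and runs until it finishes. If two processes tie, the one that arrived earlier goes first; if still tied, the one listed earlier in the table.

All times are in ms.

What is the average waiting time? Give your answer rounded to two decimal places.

5.80

Gantt: | J1 0-5 | J2 5-9 | J3 9-13 | J4 13-19 | J5 19-26 |
Completion: J1=5  J2=9  J3=13  J4=19  J5=26
Turnaround (C−A): J1=5  J2=8  J3=9  J4=13  J5=20
Waiting times: J1=0, J2=4, J3=5, J4=7, J5=13
Average waiting = (0+4+5+7+13) / 5 = 29/5 = 5.80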